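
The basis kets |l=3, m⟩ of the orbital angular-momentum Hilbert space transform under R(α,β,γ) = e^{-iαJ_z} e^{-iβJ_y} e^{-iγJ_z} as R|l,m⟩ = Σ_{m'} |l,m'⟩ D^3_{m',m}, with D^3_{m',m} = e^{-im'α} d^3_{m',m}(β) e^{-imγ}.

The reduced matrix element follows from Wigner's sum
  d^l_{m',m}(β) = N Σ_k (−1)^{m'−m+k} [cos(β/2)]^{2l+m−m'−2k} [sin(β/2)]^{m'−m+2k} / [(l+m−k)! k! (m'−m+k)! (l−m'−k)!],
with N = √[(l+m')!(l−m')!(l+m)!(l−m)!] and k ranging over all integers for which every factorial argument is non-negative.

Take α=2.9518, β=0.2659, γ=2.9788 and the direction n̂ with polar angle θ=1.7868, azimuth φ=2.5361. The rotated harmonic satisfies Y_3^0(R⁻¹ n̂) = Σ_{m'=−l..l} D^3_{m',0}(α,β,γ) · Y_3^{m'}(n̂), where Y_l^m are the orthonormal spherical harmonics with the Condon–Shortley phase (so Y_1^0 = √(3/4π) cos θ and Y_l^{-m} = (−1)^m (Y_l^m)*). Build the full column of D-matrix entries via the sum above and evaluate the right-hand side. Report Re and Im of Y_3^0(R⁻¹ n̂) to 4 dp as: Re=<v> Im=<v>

Re=-0.0313 Im=0.0000

Need the full column D^3_{m',0} for m'=−3..3 at α=2.9518, β=0.2659, γ=2.9788.
cos(β/2)=0.991175, sin(β/2)=0.132559
d^3_{-3,0}: single k=3 term ⇒ +0.010144;  D = -0.008543+0.005468i
d^3_{-2,0}: k∈[2..3] ⇒ +0.092892 -0.001661 = +0.091231;  D = +0.084737-0.033804i
d^3_{-1,0}: k∈[1..3] ⇒ +0.439290 -0.023572 +0.000141 = +0.415859;  D = -0.408391+0.078454i
d^3_{0,0}: k∈[0..3] ⇒ +0.948205 -0.152637 +0.002730 -0.000005 = +0.798293;  D = +0.798293+0.000000i
d^3_{1,0}: k∈[0..2] ⇒ -0.439290 +0.023572 -0.000141 = -0.415859;  D = +0.408391+0.078454i
d^3_{2,0}: k∈[0..1] ⇒ +0.092892 -0.001661 = +0.091231;  D = +0.084737+0.033804i
d^3_{3,0}: single k=0 term ⇒ -0.010144;  D = +0.008543+0.005468i
Y_3^{m'}(θ=1.7868,φ=2.5361) and Σ D·Y over m':
  (-0.0085+0.0055i)·(+0.0946-0.3771i)  (+0.0847-0.0338i)·(-0.0736-0.1956i)  (-0.4084+0.0785i)·(+0.1999+0.1384i)  (+0.7983+0.0000i)·(+0.2216+0.0000i)  (+0.4084+0.0785i)·(-0.1999+0.1384i)  (+0.0847+0.0338i)·(-0.0736+0.1956i)  (+0.0085+0.0055i)·(-0.0946-0.3771i)
Y_3^0(R⁻¹ n̂) = -0.031324+0.000000i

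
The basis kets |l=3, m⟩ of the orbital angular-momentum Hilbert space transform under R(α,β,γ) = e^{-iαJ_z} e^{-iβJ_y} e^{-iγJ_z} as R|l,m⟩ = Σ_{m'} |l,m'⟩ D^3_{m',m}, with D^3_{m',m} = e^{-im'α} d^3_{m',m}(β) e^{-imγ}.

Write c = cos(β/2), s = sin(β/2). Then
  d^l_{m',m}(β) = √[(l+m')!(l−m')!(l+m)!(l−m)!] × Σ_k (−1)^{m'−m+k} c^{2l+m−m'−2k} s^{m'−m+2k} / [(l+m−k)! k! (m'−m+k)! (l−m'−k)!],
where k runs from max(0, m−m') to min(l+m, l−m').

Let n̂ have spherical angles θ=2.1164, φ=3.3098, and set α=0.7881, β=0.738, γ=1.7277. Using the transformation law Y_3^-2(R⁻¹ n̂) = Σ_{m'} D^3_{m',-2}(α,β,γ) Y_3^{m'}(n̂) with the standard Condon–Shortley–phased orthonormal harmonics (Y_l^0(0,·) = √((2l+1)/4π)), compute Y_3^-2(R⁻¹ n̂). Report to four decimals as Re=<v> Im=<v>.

Re=-0.2258 Im=0.0773

Need the full column D^3_{m',-2} for m'=−3..3 at α=0.7881, β=0.738, γ=1.7277.
cos(β/2)=0.932688, sin(β/2)=0.360683
d^3_{-3,-2}: single k=1 term ⇒ +0.623569;  D = +0.557782-0.278778i
d^3_{-2,-2}: k∈[0..1] ⇒ +0.658294 -0.492230 = +0.166064;  D = +0.052114-0.157675i
d^3_{-1,-2}: k∈[0..1] ⇒ -0.805024 +0.240778 = -0.564246;  D = +0.254980+0.503347i
d^3_{0,-2}: k∈[0..1] ⇒ +0.539210 -0.080637 = +0.458573;  D = -0.436179-0.141553i
d^3_{1,-2}: k∈[0..1] ⇒ -0.240778 +0.018004 = -0.222774;  D = +0.198183-0.101743i
d^3_{2,-2}: k∈[0..1] ⇒ +0.073611 -0.002202 = +0.071410;  D = -0.021676+0.068041i
d^3_{3,-2}: single k=0 term ⇒ -0.013946;  D = -0.006436-0.012372i
Y_3^{m'}(θ=2.1164,φ=3.3098) and Σ D·Y over m':
  (+0.5578-0.2788i)·(-0.2281+0.1260i)  (+0.0521-0.1577i)·(-0.3658+0.1279i)  (+0.2550+0.5033i)·(-0.0944+0.0160i)  (-0.4362-0.1416i)·(+0.3202+0.0000i)  (+0.1982-0.1017i)·(+0.0944+0.0160i)  (-0.0217+0.0680i)·(-0.3658-0.1279i)  (-0.0064-0.0124i)·(+0.2281+0.1260i)
Y_3^-2(R⁻¹ n̂) = -0.225753+0.077305i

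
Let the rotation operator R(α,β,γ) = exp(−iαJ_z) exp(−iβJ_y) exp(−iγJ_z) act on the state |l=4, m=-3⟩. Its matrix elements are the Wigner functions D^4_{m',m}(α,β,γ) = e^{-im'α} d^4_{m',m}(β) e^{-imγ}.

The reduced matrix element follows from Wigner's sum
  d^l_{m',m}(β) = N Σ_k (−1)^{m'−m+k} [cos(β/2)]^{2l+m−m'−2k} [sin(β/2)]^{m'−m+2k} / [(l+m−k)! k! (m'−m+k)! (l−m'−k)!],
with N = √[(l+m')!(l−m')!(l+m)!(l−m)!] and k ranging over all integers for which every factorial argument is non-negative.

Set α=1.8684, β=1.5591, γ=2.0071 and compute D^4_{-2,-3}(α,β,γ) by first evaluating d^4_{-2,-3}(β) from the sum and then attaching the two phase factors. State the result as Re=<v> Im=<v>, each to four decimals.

Re=-0.4418 Im=-0.1530

D^4_{-2,-3}(1.8684,1.5591,2.0071) = e^{-i·-2·1.8684}·d^4_{-2,-3}(1.5591)·e^{-i·-3·2.0071}. Compute d first:
With c≡cos(β/2)=0.711230 and s≡sin(β/2)=0.702959, N=[2·720·1·5040]^{1/2}=2693.993318
Admissible k: 0..1 (factorial args all ≥0)
  k=0: (−1)^1·2693.9933/(720)·0.7112^7·0.7030^1 = -0.242139
  k=1: (−1)^2·2693.9933/(240)·0.7112^5·0.7030^3 = +0.709621
d^4_{-2,-3}(1.5591) = -0.242139 +0.709621 = +0.467482
Attach z-rotation phases: D = e^{-i(-2)(1.8684)}·(+0.467482)·e^{-i(-3)(2.0071)} = -0.441752-0.152953i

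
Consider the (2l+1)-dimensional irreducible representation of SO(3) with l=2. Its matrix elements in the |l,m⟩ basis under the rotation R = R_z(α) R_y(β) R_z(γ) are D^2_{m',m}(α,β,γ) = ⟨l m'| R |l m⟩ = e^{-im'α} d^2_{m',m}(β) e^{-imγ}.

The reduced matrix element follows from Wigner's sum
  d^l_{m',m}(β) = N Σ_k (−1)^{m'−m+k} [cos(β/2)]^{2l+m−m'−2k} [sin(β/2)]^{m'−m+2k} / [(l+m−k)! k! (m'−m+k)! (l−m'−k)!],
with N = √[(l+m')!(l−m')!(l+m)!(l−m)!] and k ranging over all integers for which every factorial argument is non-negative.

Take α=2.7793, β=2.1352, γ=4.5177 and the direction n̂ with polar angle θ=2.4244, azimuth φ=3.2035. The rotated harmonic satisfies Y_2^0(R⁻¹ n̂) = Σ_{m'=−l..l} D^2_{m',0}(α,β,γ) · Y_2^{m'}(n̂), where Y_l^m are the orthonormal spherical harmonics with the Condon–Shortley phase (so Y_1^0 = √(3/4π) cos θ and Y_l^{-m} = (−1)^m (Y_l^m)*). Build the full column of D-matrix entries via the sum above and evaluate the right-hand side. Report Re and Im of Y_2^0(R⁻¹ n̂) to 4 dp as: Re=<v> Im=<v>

Re=0.4668 Im=0.0000

Need the full column D^2_{m',0} for m'=−2..2 at α=2.7793, β=2.1352, γ=4.5177.
cos(β/2)=0.482228, sin(β/2)=0.876046
d^2_{-2,0}: single k=2 term ⇒ +0.437154;  D = +0.327330-0.289756i
d^2_{-1,0}: k∈[1..2] ⇒ +0.240636 -0.794161 = -0.553525;  D = +0.517594-0.196180i
d^2_{0,0}: k∈[0..2] ⇒ +0.054077 -0.713869 +0.588989 = -0.070804;  D = -0.070804+0.000000i
d^2_{1,0}: k∈[0..1] ⇒ -0.240636 +0.794161 = +0.553525;  D = -0.517594-0.196180i
d^2_{2,0}: single k=0 term ⇒ +0.437154;  D = +0.327330+0.289756i
Y_2^{m'}(θ=2.4244,φ=3.2035) and Σ D·Y over m':
  (+0.3273-0.2898i)·(+0.1656-0.0206i)  (+0.5176-0.1962i)·(+0.3820-0.0237i)  (-0.0708+0.0000i)·(+0.2220+0.0000i)  (-0.5176-0.1962i)·(-0.3820-0.0237i)  (+0.3273+0.2898i)·(+0.1656+0.0206i)
Y_2^0(R⁻¹ n̂) = +0.466848+0.000000i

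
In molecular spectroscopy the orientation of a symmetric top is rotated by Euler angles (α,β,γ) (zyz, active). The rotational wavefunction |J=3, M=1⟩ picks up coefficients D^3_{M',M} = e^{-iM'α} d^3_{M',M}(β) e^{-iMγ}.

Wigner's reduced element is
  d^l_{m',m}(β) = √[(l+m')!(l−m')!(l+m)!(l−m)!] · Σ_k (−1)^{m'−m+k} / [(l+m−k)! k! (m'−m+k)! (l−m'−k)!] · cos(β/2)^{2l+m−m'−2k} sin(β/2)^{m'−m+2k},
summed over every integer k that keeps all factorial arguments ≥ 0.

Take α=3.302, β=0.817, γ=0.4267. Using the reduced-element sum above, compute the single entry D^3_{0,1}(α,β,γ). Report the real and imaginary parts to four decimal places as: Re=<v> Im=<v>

Split into d^3_{0,1}(β=0.817) × two z-phases.
c=cos(0.817/2)=0.917718, s=sin(0.817/2)=0.397233; N=√[6·6·24·2]=41.569219
Admissible k: 1..3 (factorial args all ≥0)
  k=1: (−1)^0·41.5692/(12)·0.9177^5·0.3972^1 = +0.895739
  k=2: (−1)^1·41.5692/(4)·0.9177^3·0.3972^3 = -0.503473
  k=3: (−1)^2·41.5692/(12)·0.9177^1·0.3972^5 = +0.031443
d^3_{0,1}(0.817) = +0.895739 -0.503473 +0.031443 = +0.423710
Attach z-rotation phases: D = e^{-i(0)(3.302)}·(+0.423710)·e^{-i(1)(0.4267)} = +0.385719-0.175360i

Re=0.3857 Im=-0.1754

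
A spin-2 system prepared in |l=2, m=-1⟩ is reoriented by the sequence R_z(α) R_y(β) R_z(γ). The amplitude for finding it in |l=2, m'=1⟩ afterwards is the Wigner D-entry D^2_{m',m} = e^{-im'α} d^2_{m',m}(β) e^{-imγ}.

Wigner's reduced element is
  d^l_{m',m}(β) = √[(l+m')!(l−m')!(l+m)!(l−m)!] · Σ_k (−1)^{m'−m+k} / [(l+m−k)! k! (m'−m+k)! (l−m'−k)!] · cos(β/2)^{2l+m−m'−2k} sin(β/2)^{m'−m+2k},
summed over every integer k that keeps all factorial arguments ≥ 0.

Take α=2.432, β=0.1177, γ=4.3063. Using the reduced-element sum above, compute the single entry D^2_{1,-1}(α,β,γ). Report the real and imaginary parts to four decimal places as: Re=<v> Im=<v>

First d^2_{1,-1}(β=0.1177), then the phase factors e^{-i(1)α} and e^{-i(-1)γ}:
c=cos(0.1177/2)=0.998269, s=sin(0.1177/2)=0.058816; N=√[6·1·1·6]=6.000000
k: max(0,(-1)−(1))=0 … min(2+(-1),2−(1))=1
  k=0: (−1)^2·6.0000/(2)·0.9983^2·0.0588^2 = +0.010342
  k=1: (−1)^3·6.0000/(6)·0.9983^0·0.0588^4 = -0.000012
d^2_{1,-1}(0.1177) = +0.010342 -0.000012 = +0.010330
Attach z-rotation phases: D = e^{-i(1)(2.432)}·(+0.010330)·e^{-i(-1)(4.3063)} = -0.003087+0.009858i

Re=-0.0031 Im=0.0099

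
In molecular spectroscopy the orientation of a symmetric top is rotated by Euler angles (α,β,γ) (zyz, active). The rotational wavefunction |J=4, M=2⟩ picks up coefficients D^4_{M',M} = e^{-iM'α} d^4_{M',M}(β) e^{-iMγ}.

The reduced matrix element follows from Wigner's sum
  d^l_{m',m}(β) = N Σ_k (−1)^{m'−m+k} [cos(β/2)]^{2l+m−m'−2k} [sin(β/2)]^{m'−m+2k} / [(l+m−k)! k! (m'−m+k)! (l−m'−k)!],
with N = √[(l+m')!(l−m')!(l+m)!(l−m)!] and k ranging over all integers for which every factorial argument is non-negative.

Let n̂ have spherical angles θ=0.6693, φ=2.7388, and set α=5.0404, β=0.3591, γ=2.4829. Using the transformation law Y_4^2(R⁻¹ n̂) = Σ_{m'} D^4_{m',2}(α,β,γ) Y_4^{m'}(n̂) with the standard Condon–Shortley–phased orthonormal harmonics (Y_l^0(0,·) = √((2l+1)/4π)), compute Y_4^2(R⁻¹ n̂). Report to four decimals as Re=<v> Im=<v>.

Re=-0.2559 Im=0.1779

Need the full column D^4_{m',2} for m'=−4..4 at α=5.0404, β=0.3591, γ=2.4829.
cos(β/2)=0.983924, sin(β/2)=0.178587
d^4_{-4,2}: single k=6 term ⇒ +0.000166;  D = -0.000145+0.000081i
d^4_{-3,2}: k∈[5..6] ⇒ +0.001942 -0.000021 = +0.001921;  D = -0.001431-0.001282i
d^4_{-2,2}: k∈[4..6] ⇒ +0.014300 -0.000377 +0.000001 = +0.013924;  D = +0.005456-0.012811i
d^4_{-1,2}: k∈[3..5] ⇒ +0.074280 -0.003671 +0.000024 = +0.070633;  D = +0.070437+0.005264i
d^4_{0,2}: k∈[2..4] ⇒ +0.274530 -0.024118 +0.000298 = +0.250710;  D = +0.062855+0.242703i
d^4_{1,2}: k∈[1..3] ⇒ +0.676421 -0.111420 +0.002447 = +0.567448;  D = -0.474206+0.311650i
d^4_{2,2}: k∈[0..2] ⇒ +0.878401 -0.347256 +0.014300 = +0.545445;  D = -0.430441-0.335009i
d^4_{3,2}: k∈[0..1] ⇒ -0.596547 +0.058958 = -0.537589;  D = -0.175906+0.507995i
d^4_{4,2}: single k=0 term ⇒ +0.153126;  D = +0.153123+0.000818i
Y_4^{m'}(θ=0.6693,φ=2.7388) and Σ D·Y over m':
  (-0.0001+0.0001i)·(-0.0026+0.0655i)  (-0.0014-0.0013i)·(-0.0831-0.2192i)  (+0.0055-0.0128i)·(+0.2948+0.3070i)  (+0.0704+0.0053i)·(-0.2764-0.1178i)  (+0.0629+0.2427i)·(-0.2339+0.0000i)  (-0.4742+0.3116i)·(+0.2764-0.1178i)  (-0.4304-0.3350i)·(+0.2948-0.3070i)  (-0.1759+0.5080i)·(+0.0831-0.2192i)  (+0.1531+0.0008i)·(-0.0026-0.0655i)
Y_4^2(R⁻¹ n̂) = -0.255933+0.177911i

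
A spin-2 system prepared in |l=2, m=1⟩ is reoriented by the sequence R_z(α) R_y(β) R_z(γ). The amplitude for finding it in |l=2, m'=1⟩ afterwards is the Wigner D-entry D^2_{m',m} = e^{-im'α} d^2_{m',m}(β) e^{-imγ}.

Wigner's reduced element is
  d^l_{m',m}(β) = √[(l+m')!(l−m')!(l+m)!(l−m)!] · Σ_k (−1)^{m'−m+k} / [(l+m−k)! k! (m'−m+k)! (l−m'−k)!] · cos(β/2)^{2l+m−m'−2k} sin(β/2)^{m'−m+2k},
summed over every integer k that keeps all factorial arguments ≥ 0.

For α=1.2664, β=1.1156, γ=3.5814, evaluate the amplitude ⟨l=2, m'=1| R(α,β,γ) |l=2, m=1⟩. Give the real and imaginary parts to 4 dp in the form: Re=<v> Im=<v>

Re=-0.0117 Im=-0.0861

D^2_{1,1}(1.2664,1.1156,3.5814) = e^{-i·1·1.2664}·d^2_{1,1}(1.1156)·e^{-i·1·3.5814}. Compute d first:
Half-angle: c=0.848422, s=0.529321. N=√(6·1·6·1)=6.000000
k∈{0,1} keeps every argument non-negative
  k=0: (−1)^0·6.0000/(6)·0.8484^4·0.5293^0 = +0.518140
  k=1: (−1)^1·6.0000/(2)·0.8484^2·0.5293^2 = -0.605038
d^2_{1,1}(1.1156) = +0.518140 -0.605038 = -0.086899
Phases: e^{-i·(1)·1.2664}=+0.299717-0.954028i, e^{-i·(1)·3.5814}=-0.904834+0.425765i ⇒ D=-0.011731-0.086103i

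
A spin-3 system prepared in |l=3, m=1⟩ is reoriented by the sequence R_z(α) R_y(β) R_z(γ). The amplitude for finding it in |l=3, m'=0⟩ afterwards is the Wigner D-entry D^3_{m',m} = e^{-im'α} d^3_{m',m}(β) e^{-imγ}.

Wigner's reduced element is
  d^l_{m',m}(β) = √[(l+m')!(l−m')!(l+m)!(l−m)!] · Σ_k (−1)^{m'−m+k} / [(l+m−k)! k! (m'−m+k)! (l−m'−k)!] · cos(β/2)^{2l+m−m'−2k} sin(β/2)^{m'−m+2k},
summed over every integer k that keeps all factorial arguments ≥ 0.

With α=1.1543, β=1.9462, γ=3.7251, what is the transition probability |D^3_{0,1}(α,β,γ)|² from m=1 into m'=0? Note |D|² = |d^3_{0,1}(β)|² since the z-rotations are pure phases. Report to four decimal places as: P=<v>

P=0.0174

D^3_{0,1}(1.1543,1.9462,3.7251) = e^{-i·0·1.1543}·d^3_{0,1}(1.9462)·e^{-i·1·3.7251}. Compute d first:
With c≡cos(β/2)=0.562740 and s≡sin(β/2)=0.826634, N=[6·6·24·2]^{1/2}=41.569219
The bounds max(0,m−m')=1 and min(l+m,l−m')=3 give 3 terms
  k=1: (−1)^0·41.5692/(12)·0.5627^5·0.8266^1 = +0.161600
  k=2: (−1)^1·41.5692/(4)·0.5627^3·0.8266^3 = -1.046103
  k=3: (−1)^2·41.5692/(12)·0.5627^1·0.8266^5 = +0.752428
d^3_{0,1}(1.9462) = +0.161600 -1.046103 +0.752428 = -0.132075
|D^3_{0,1}|² = |d^3_{0,1}(β)|² = (-0.132075)² = 0.017444 (the z-rotation phases have unit modulus)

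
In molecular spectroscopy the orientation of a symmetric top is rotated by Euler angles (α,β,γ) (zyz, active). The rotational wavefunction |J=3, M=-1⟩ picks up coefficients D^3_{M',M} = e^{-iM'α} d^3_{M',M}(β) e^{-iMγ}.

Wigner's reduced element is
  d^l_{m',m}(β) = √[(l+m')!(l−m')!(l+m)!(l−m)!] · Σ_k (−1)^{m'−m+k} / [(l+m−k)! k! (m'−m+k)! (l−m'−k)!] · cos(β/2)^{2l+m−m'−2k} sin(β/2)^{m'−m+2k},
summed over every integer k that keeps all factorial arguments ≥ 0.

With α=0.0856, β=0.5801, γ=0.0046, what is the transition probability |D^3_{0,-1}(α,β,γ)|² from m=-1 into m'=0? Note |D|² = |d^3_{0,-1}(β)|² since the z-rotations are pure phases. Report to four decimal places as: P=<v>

P=0.3515

Split into d^3_{0,-1}(β=0.5801) × two z-phases.
With c≡cos(β/2)=0.958230 and s≡sin(β/2)=0.286000, N=[6·6·2·24]^{1/2}=41.569219
Admissible k: 0..2 (factorial args all ≥0)
  k=0: (−1)^1·41.5692/(12)·0.9582^5·0.2860^1 = -0.800396
  k=1: (−1)^2·41.5692/(4)·0.9582^3·0.2860^3 = +0.213904
  k=2: (−1)^3·41.5692/(12)·0.9582^1·0.2860^5 = -0.006352
d^3_{0,-1}(0.5801) = -0.800396 +0.213904 -0.006352 = -0.592843
|D^3_{0,-1}|² = |d^3_{0,-1}(β)|² = (-0.592843)² = 0.351463 (the z-rotation phases have unit modulus)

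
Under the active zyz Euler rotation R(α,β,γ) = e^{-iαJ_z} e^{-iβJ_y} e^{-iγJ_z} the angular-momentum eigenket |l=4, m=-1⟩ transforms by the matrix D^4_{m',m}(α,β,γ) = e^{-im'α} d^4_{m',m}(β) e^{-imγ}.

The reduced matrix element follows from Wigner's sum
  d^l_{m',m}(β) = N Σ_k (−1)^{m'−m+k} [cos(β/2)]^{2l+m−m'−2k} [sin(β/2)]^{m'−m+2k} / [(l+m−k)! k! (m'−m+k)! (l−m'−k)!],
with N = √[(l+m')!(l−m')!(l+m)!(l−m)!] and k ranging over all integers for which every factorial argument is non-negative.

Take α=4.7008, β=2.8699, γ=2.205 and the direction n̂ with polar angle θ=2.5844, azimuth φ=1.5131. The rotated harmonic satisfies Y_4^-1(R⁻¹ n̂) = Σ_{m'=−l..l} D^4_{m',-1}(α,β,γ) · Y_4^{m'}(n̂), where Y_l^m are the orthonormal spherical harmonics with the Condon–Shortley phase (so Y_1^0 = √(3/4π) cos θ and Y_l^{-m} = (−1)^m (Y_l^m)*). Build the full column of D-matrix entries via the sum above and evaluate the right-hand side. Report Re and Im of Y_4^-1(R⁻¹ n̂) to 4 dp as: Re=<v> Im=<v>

Need the full column D^4_{m',-1} for m'=−4..4 at α=4.7008, β=2.8699, γ=2.205.
cos(β/2)=0.135429, sin(β/2)=0.990787
d^4_{-4,-1}: single k=3 term ⇒ +0.000332;  D = -0.000184+0.000276i
d^4_{-3,-1}: k∈[2..3] ⇒ +0.000048 -0.004288 = -0.004240;  D = +0.003501+0.002392i
d^4_{-2,-1}: k∈[1..3] ⇒ +0.000004 -0.000940 +0.033539 = +0.032603;  D = +0.018704-0.026703i
d^4_{-1,-1}: k∈[0..3] ⇒ +0.000000 -0.000091 +0.009725 -0.173502 = -0.163868;  D = -0.133119-0.095561i
d^4_{0,-1}: k∈[0..3] ⇒ -0.000004 +0.001189 -0.063636 +0.567660 = +0.505210;  D = -0.299355+0.406969i
d^4_{1,-1}: k∈[0..3] ⇒ +0.000061 -0.009725 +0.260253 -0.928630 = -0.678041;  D = +0.541499+0.408067i
d^4_{2,-1}: k∈[0..2] ⇒ -0.000627 +0.050309 -0.538530 = -0.488848;  D = -0.298709+0.386970i
d^4_{3,-1}: k∈[0..1] ⇒ +0.004288 -0.137713 = -0.133425;  D = -0.104666-0.082747i
d^4_{4,-1}: single k=0 term ⇒ -0.017747;  D = +0.011167-0.013793i
Y_4^{m'}(θ=2.5844,φ=1.5131) and Σ D·Y over m':
  (-0.0002+0.0003i)·(+0.0337+0.0079i)  (+0.0035+0.0024i)·(+0.0271-0.1547i)  (+0.0187-0.0267i)·(-0.3756-0.0435i)  (-0.1331-0.0956i)·(-0.0250+0.4330i)  (-0.2994+0.4070i)·(-0.0475+0.0000i)  (+0.5415+0.4081i)·(+0.0250+0.4330i)  (-0.2987+0.3870i)·(-0.3756+0.0435i)  (-0.1047-0.0827i)·(-0.0271-0.1547i)  (+0.0112-0.0138i)·(+0.0337-0.0079i)
Y_4^-1(R⁻¹ n̂) = -0.026310+0.038364i

Re=-0.0263 Im=0.0384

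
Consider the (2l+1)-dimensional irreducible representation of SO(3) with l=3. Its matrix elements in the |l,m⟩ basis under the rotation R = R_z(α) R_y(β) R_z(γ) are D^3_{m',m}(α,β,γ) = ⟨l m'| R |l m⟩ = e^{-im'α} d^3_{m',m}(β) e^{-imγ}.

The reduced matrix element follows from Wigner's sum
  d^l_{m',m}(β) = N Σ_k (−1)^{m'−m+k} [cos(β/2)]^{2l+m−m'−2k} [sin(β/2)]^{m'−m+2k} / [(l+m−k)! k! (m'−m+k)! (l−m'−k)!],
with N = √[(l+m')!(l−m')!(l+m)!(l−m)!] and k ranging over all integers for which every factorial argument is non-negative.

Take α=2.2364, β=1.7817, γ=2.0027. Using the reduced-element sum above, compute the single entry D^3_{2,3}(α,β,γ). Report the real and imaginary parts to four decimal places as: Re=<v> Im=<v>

Re=-0.0921 Im=0.1629

First d^3_{2,3}(β=1.7817), then the phase factors e^{-i(2)α} and e^{-i(3)γ}:
c=cos(1.7817/2)=0.628751, s=sin(1.7817/2)=0.777606; N=√[120·1·720·1]=293.938769
Admissible k: 1..1 (factorial args all ≥0)
  k=1: (−1)^0·293.9388/(120)·0.6288^5·0.7776^1 = +0.187167
d^3_{2,3}(1.7817) = +0.187167
Phases: e^{-i·(2)·2.2364}=-0.237303+0.971436i, e^{-i·(3)·2.0027}=+0.962402+0.271629i ⇒ D=-0.092133+0.162920i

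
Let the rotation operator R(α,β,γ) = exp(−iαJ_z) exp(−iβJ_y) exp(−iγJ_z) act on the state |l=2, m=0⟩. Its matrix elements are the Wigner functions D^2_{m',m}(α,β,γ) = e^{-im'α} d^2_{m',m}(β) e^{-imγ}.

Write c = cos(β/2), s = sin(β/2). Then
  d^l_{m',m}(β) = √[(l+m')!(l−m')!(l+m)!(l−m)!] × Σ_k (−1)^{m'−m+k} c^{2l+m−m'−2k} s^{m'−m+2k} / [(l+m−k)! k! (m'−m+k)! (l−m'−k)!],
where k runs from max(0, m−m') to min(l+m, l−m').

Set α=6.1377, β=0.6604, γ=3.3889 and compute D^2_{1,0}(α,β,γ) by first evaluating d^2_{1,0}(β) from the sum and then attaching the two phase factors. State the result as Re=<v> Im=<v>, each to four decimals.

Re=-0.5871 Im=-0.0860

First d^2_{1,0}(β=0.6604), then the phase factors e^{-i(1)α} and e^{-i(0)γ}:
Half-angle: c=0.945978, s=0.324232. N=√(6·1·2·2)=4.898979
Admissible k: 0..1 (factorial args all ≥0)
  k=0: (−1)^1·4.8990/(2)·0.9460^3·0.3242^1 = -0.672317
  k=1: (−1)^2·4.8990/(2)·0.9460^1·0.3242^3 = +0.078981
d^2_{1,0}(0.6604) = -0.672317 +0.078981 = -0.593336
Attach z-rotation phases: D = e^{-i(1)(6.1377)}·(-0.593336)·e^{-i(0)(3.3889)} = -0.587068-0.086017i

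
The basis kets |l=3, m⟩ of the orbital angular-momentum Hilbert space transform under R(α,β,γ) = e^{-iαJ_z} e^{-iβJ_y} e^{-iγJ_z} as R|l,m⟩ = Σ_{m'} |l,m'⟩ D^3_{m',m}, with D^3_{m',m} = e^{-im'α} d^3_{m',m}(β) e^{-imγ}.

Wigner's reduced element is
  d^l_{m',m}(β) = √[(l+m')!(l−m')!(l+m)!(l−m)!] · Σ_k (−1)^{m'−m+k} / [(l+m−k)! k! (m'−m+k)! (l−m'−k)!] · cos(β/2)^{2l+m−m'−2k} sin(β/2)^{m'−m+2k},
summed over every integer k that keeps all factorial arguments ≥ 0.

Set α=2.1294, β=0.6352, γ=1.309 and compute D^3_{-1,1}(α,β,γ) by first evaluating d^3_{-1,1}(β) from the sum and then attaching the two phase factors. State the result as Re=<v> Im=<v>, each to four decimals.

Re=0.2788 Im=0.2990

First d^3_{-1,1}(β=0.6352), then the phase factors e^{-i(-1)α} and e^{-i(1)γ}:
Half-angle: c=0.949988, s=0.312287. N=√(2·24·24·2)=48.000000
Admissible k: 2..4 (factorial args all ≥0)
  k=2: (−1)^0·48.0000/(8)·0.9500^4·0.3123^2 = +0.476576
  k=3: (−1)^1·48.0000/(6)·0.9500^2·0.3123^4 = -0.068666
  k=4: (−1)^2·48.0000/(48)·0.9500^0·0.3123^6 = +0.000928
d^3_{-1,1}(0.6352) = +0.476576 -0.068666 +0.000928 = +0.408837
Attach z-rotation phases: D = e^{-i(-1)(2.1294)}·(+0.408837)·e^{-i(1)(1.309)} = +0.278798+0.299031i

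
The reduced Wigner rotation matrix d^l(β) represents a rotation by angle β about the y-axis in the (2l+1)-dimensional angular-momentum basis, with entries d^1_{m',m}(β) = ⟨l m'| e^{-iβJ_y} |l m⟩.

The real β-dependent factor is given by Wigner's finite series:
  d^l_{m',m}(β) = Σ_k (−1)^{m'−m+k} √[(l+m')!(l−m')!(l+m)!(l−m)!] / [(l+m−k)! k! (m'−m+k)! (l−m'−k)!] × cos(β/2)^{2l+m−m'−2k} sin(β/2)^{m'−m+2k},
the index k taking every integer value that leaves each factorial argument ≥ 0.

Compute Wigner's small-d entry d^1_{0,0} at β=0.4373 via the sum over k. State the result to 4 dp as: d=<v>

d^1_{0,0}(β=0.4373) via Wigner's sum:
Half-angle: c=0.976191, s=0.216912. N=√(1·1·1·1)=1.000000
The bounds max(0,m−m')=0 and min(l+m,l−m')=1 give 2 terms
  k=0: (−1)^0·1.0000/(1)·0.9762^2·0.2169^0 = +0.952949
  k=1: (−1)^1·1.0000/(1)·0.9762^0·0.2169^2 = -0.047051
d^1_{0,0}(0.4373) = +0.952949 -0.047051 = +0.905898

d=0.9059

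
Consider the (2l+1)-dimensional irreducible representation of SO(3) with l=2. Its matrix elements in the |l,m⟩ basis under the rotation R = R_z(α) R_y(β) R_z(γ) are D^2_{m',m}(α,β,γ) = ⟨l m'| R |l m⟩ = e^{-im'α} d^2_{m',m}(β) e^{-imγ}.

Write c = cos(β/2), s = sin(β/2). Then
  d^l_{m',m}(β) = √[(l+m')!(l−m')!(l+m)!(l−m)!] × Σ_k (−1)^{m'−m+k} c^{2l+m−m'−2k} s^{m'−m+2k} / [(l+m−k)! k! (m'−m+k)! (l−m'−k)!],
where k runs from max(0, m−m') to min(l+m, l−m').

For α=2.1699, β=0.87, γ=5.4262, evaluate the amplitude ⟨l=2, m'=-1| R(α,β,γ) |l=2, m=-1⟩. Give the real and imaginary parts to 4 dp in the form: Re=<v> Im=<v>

Re=0.0608 Im=0.2303

Split into d^2_{-1,-1}(β=0.87) × two z-phases.
Half-angle: c=0.906870, s=0.421410. N=√(1·6·1·6)=6.000000
k∈{0,1} keeps every argument non-negative
  k=0: (−1)^0·6.0000/(6)·0.9069^4·0.4214^0 = +0.676364
  k=1: (−1)^1·6.0000/(2)·0.9069^2·0.4214^2 = -0.438149
d^2_{-1,-1}(0.87) = +0.676364 -0.438149 = +0.238215
Attach z-rotation phases: D = e^{-i(-1)(2.1699)}·(+0.238215)·e^{-i(-1)(5.4262)} = +0.060753+0.230337i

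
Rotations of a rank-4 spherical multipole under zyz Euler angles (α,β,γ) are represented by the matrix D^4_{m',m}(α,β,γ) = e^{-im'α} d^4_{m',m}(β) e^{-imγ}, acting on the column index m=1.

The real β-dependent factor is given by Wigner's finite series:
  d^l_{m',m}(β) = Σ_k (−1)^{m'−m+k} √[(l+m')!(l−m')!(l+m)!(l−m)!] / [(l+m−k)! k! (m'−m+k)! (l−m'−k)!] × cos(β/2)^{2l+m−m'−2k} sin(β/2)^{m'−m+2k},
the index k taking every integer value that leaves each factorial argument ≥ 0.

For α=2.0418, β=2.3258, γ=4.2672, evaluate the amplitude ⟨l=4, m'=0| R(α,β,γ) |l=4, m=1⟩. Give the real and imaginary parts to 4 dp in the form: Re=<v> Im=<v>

D^4_{0,1}(2.0418,2.3258,4.2672) = e^{-i·0·2.0418}·d^4_{0,1}(2.3258)·e^{-i·1·4.2672}. Compute d first:
Half-angle: c=0.396679, s=0.917957. N=√(24·24·120·6)=643.987578
Admissible k: 1..4 (factorial args all ≥0)
  k=1: (−1)^0·643.9876/(144)·0.3967^7·0.9180^1 = +0.006345
  k=2: (−1)^1·643.9876/(24)·0.3967^5·0.9180^3 = -0.203859
  k=3: (−1)^2·643.9876/(24)·0.3967^3·0.9180^5 = +1.091684
  k=4: (−1)^3·643.9876/(144)·0.3967^1·0.9180^7 = -0.974343
d^4_{0,1}(2.3258) = +0.006345 -0.203859 +1.091684 -0.974343 = -0.080174
Phases: e^{-i·(0)·2.0418}=+1.000000+0.000000i, e^{-i·(1)·4.2672}=-0.430628+0.902529i ⇒ D=+0.034525-0.072359i

Re=0.0345 Im=-0.0724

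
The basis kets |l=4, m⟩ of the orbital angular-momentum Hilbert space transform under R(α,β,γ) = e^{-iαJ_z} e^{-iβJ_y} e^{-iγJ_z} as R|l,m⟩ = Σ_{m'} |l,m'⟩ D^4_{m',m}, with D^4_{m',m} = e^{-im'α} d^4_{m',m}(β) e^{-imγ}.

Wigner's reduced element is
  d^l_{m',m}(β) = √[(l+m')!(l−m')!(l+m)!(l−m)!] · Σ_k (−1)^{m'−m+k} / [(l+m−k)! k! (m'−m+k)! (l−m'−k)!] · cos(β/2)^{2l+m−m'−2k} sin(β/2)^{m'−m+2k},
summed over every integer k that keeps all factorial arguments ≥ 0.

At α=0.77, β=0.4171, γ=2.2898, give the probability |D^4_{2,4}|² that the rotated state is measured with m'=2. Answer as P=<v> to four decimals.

D^4_{2,4}(0.77,0.4171,2.2898) = e^{-i·2·0.77}·d^4_{2,4}(0.4171)·e^{-i·4·2.2898}. Compute d first:
With c≡cos(β/2)=0.978332 and s≡sin(β/2)=0.207042, N=[720·2·40320·1]^{1/2}=7619.763776
The bounds max(0,m−m')=2 and min(l+m,l−m')=2 give 1 term
  k=2: (−1)^0·7619.7638/(1440)·0.9783^6·0.2070^2 = +0.198890
d^4_{2,4}(0.4171) = +0.198890
|D^4_{2,4}|² = |d^4_{2,4}(β)|² = (+0.198890)² = 0.039557 (the z-rotation phases have unit modulus)

P=0.0396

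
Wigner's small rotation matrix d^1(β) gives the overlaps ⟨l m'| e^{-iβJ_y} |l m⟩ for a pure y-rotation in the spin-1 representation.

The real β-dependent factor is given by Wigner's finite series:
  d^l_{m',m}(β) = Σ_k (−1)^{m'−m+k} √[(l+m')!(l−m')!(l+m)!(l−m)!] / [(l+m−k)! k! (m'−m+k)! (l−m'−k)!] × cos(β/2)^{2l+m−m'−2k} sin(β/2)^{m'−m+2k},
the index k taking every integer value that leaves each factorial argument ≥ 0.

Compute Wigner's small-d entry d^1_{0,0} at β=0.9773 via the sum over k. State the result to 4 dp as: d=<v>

d=0.5593

d^1_{0,0}(β=0.9773) via Wigner's sum:
Half-angle: c=0.882967, s=0.469434. N=√(1·1·1·1)=1.000000
k∈{0,1} keeps every argument non-negative
  k=0: (−1)^0·1.0000/(1)·0.8830^2·0.4694^0 = +0.779631
  k=1: (−1)^1·1.0000/(1)·0.8830^0·0.4694^2 = -0.220369
d^1_{0,0}(0.9773) = +0.779631 -0.220369 = +0.559263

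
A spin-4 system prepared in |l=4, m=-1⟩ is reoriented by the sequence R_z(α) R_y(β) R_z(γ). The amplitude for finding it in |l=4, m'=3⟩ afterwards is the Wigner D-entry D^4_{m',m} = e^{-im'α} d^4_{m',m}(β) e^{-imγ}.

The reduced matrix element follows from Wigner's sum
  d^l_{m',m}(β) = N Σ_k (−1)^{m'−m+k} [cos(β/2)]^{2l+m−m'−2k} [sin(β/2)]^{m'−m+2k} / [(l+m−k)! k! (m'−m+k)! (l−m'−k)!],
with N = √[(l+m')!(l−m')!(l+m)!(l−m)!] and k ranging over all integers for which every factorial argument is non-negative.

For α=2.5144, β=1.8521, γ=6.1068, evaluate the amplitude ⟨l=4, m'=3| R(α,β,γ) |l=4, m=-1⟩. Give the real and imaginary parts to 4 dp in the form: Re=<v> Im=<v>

D^4_{3,-1}(2.5144,1.8521,6.1068) = e^{-i·3·2.5144}·d^4_{3,-1}(1.8521)·e^{-i·-1·6.1068}. Compute d first:
With c≡cos(β/2)=0.600996 and s≡sin(β/2)=0.799252, N=[5040·1·6·120]^{1/2}=1904.940944
k∈{0,1} keeps every argument non-negative
  k=0: (−1)^4·1904.9409/(144)·0.6010^4·0.7993^4 = +0.704271
  k=1: (−1)^5·1904.9409/(240)·0.6010^2·0.7993^6 = -0.747337
d^4_{3,-1}(1.8521) = +0.704271 -0.747337 = -0.043065
Phases: e^{-i·(3)·2.5144}=+0.305803-0.952095i, e^{-i·(-1)·6.1068}=+0.984484-0.175472i ⇒ D=-0.005770+0.042677i

Re=-0.0058 Im=0.0427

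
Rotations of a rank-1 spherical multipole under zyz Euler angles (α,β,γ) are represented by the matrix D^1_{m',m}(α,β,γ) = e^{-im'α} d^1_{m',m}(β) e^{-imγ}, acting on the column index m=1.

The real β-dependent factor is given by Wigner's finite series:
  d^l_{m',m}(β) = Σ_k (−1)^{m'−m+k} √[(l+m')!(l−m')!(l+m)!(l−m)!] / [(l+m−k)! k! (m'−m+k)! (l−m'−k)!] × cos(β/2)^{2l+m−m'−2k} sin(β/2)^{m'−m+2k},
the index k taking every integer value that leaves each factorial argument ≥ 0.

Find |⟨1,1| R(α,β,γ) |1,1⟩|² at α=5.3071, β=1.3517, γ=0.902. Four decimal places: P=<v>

First d^1_{1,1}(β=1.3517), then the phase factors e^{-i(1)α} and e^{-i(1)γ}:
Half-angle: c=0.780176, s=0.625561. N=√(2·1·2·1)=2.000000
k∈{0} keeps every argument non-negative
  k=0: (−1)^0·2.0000/(2)·0.7802^2·0.6256^0 = +0.608674
d^1_{1,1}(1.3517) = +0.608674
|D^1_{1,1}|² = |d^1_{1,1}(β)|² = (+0.608674)² = 0.370484 (the z-rotation phases have unit modulus)

P=0.3705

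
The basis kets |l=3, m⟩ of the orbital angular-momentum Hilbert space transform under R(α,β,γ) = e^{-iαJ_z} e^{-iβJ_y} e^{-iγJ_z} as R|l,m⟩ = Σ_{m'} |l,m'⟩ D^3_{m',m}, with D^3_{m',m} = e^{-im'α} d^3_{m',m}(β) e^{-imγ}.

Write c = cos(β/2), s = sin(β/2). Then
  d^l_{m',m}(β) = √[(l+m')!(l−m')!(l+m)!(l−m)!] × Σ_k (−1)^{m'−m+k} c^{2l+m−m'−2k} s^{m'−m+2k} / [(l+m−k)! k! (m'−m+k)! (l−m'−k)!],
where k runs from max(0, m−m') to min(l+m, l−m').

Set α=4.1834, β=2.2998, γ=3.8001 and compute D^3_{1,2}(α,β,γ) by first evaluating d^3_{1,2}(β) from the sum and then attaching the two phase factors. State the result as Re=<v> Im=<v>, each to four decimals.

Split into d^3_{1,2}(β=2.2998) × two z-phases.
With c≡cos(β/2)=0.408579 and s≡sin(β/2)=0.912723, N=[24·2·120·1]^{1/2}=75.894664
Admissible k: 1..2 (factorial args all ≥0)
  k=1: (−1)^0·75.8947/(24)·0.4086^5·0.9127^1 = +0.032864
  k=2: (−1)^1·75.8947/(12)·0.4086^3·0.9127^3 = -0.328000
d^3_{1,2}(2.2998) = +0.032864 -0.328000 = -0.295137
D = (-0.504661+0.863318i)·(-0.295137)·(+0.251066-0.967970i) = -0.209241-0.208144i

Re=-0.2092 Im=-0.2081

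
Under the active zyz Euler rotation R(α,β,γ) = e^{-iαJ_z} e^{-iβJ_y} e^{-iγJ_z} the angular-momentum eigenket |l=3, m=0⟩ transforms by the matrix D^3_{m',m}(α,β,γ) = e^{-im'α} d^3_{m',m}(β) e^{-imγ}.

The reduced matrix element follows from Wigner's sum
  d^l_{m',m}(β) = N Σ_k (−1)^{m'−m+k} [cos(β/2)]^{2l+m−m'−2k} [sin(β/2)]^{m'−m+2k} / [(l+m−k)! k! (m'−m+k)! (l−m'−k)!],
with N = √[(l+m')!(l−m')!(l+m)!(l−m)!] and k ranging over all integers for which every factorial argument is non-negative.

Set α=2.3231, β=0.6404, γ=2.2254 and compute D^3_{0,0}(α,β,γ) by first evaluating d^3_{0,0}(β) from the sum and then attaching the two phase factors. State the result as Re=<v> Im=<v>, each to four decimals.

D^3_{0,0}(2.3231,0.6404,2.2254) = e^{-i·0·2.3231}·d^3_{0,0}(0.6404)·e^{-i·0·2.2254}. Compute d first:
With c≡cos(β/2)=0.949172 and s≡sin(β/2)=0.314756, N=[6·6·6·6]^{1/2}=36.000000
Admissible k: 0..3 (factorial args all ≥0)
  k=0: (−1)^0·36.0000/(36)·0.9492^6·0.3148^0 = +0.731258
  k=1: (−1)^1·36.0000/(4)·0.9492^4·0.3148^2 = -0.723723
  k=2: (−1)^2·36.0000/(4)·0.9492^2·0.3148^4 = +0.079585
  k=3: (−1)^3·36.0000/(36)·0.9492^0·0.3148^6 = -0.000972
d^3_{0,0}(0.6404) = +0.731258 -0.723723 +0.079585 -0.000972 = +0.086148
Phases: e^{-i·(0)·2.3231}=+1.000000+0.000000i, e^{-i·(0)·2.2254}=+1.000000+0.000000i ⇒ D=+0.086148+0.000000i

Re=0.0861 Im=0.0000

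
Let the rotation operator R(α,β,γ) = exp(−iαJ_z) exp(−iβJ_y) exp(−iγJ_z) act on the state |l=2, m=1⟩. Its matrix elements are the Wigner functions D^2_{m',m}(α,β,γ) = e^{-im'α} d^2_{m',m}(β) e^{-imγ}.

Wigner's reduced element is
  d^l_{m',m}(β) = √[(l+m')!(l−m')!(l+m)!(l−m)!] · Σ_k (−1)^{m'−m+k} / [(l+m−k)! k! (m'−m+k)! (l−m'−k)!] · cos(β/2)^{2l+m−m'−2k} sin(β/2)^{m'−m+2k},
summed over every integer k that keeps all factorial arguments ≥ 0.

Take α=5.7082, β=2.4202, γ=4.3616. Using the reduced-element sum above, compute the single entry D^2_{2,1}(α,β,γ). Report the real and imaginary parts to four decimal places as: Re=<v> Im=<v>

Re=0.0821 Im=-0.0058

Split into d^2_{2,1}(β=2.4202) × two z-phases.
c=cos(2.4202/2)=0.352926, s=sin(2.4202/2)=0.935651; N=√[24·1·6·1]=12.000000
k∈{0} keeps every argument non-negative
  k=0: (−1)^1·12.0000/(6)·0.3529^3·0.9357^1 = -0.082261
d^2_{2,1}(2.4202) = -0.082261
Attach z-rotation phases: D = e^{-i(2)(5.7082)}·(-0.082261)·e^{-i(1)(4.3616)} = +0.082059-0.005757i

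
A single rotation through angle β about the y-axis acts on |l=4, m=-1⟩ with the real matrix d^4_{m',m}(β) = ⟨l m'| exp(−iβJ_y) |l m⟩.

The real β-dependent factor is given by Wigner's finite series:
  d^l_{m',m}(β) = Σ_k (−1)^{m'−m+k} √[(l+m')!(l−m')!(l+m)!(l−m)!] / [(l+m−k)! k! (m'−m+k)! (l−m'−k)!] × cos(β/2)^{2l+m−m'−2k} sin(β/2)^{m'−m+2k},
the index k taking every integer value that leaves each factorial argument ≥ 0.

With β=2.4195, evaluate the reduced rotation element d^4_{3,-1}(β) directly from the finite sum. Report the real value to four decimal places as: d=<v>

d=-0.5062

d^4_{3,-1}(β=2.4195) via Wigner's sum:
c=cos(2.4195/2)=0.353253, s=sin(2.4195/2)=0.935528; N=√[5040·1·6·120]=1904.940944
Admissible k: 0..1 (factorial args all ≥0)
  k=0: (−1)^4·1904.9409/(144)·0.3533^4·0.9355^4 = +0.157794
  k=1: (−1)^5·1904.9409/(240)·0.3533^2·0.9355^6 = -0.664022
d^4_{3,-1}(2.4195) = +0.157794 -0.664022 = -0.506228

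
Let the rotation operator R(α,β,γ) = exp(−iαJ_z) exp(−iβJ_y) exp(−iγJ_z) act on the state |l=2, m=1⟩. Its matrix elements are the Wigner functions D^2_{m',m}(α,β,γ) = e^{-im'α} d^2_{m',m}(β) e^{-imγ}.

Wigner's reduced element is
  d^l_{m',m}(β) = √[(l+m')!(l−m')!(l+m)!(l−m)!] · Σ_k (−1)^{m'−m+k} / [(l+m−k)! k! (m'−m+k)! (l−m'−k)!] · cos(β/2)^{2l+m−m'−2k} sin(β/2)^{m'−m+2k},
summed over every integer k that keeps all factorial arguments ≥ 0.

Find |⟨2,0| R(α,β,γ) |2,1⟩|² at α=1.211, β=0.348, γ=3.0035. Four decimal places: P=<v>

First d^2_{0,1}(β=0.348), then the phase factors e^{-i(0)α} and e^{-i(1)γ}:
Half-angle: c=0.984900, s=0.173123. N=√(2·2·6·1)=4.898979
The bounds max(0,m−m')=1 and min(l+m,l−m')=2 give 2 terms
  k=1: (−1)^0·4.8990/(2)·0.9849^3·0.1731^1 = +0.405143
  k=2: (−1)^1·4.8990/(2)·0.9849^1·0.1731^3 = -0.012518
d^2_{0,1}(0.348) = +0.405143 -0.012518 = +0.392625
|D^2_{0,1}|² = |d^2_{0,1}(β)|² = (+0.392625)² = 0.154154 (the z-rotation phases have unit modulus)

P=0.1542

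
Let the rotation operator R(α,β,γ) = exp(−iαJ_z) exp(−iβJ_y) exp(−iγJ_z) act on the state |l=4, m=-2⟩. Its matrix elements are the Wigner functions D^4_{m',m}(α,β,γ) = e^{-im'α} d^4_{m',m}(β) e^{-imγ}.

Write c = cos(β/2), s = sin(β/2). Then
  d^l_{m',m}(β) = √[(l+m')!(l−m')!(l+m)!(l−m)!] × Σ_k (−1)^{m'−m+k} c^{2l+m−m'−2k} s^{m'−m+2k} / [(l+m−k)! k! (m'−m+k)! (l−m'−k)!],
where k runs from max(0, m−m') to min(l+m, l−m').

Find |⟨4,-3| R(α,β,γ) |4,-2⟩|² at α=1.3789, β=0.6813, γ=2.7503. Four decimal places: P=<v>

First d^4_{-3,-2}(β=0.6813), then the phase factors e^{-i(-3)α} and e^{-i(-2)γ}:
Half-angle: c=0.942538, s=0.334100. N=√(1·5040·2·720)=2693.993318
Admissible k: 1..2 (factorial args all ≥0)
  k=1: (−1)^0·2693.9933/(720)·0.9425^7·0.3341^1 = +0.826098
  k=2: (−1)^1·2693.9933/(240)·0.9425^5·0.3341^3 = -0.311392
d^4_{-3,-2}(0.6813) = +0.826098 -0.311392 = +0.514705
|D^4_{-3,-2}|² = |d^4_{-3,-2}(β)|² = (+0.514705)² = 0.264922 (the z-rotation phases have unit modulus)

P=0.2649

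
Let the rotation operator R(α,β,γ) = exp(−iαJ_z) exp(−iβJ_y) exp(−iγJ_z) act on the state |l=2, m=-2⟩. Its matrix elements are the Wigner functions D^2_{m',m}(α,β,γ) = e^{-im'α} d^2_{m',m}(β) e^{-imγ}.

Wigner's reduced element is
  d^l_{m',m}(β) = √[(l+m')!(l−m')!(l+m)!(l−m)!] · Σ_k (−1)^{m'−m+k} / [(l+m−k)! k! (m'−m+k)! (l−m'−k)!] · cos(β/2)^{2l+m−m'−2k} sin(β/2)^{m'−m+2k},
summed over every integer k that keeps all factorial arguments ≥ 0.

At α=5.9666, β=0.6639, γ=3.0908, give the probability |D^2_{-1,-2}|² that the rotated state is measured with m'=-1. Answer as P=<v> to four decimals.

P=0.3033

D^2_{-1,-2}(5.9666,0.6639,3.0908) = e^{-i·-1·5.9666}·d^2_{-1,-2}(0.6639)·e^{-i·-2·3.0908}. Compute d first:
Half-angle: c=0.945409, s=0.325887. N=√(1·6·1·24)=12.000000
Admissible k: 0..0 (factorial args all ≥0)
  k=0: (−1)^1·12.0000/(6)·0.9454^3·0.3259^1 = -0.550752
d^2_{-1,-2}(0.6639) = -0.550752
|D^2_{-1,-2}|² = |d^2_{-1,-2}(β)|² = (-0.550752)² = 0.303328 (the z-rotation phases have unit modulus)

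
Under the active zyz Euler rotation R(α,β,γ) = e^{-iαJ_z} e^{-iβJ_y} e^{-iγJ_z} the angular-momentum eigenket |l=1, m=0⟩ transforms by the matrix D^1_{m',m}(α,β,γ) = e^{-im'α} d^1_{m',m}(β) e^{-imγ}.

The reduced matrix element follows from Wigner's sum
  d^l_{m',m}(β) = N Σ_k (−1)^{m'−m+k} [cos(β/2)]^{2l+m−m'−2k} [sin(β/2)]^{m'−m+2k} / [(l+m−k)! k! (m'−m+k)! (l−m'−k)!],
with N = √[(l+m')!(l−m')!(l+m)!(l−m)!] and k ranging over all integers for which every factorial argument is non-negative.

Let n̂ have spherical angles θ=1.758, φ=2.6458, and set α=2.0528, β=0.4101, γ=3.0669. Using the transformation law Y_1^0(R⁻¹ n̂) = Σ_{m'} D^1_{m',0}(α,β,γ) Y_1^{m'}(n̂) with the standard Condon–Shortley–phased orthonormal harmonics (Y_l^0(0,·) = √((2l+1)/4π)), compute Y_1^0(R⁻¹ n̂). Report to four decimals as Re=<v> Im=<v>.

Re=0.0753 Im=0.0000

Need the full column D^1_{m',0} for m'=−1..1 at α=2.0528, β=0.4101, γ=3.0669.
cos(β/2)=0.979051, sin(β/2)=0.203616
d^1_{-1,0}: single k=1 term ⇒ +0.281924;  D = -0.130688+0.249804i
d^1_{0,0}: k∈[0..1] ⇒ +0.958540 -0.041460 = +0.917081;  D = +0.917081+0.000000i
d^1_{1,0}: single k=0 term ⇒ -0.281924;  D = +0.130688+0.249804i
Y_1^{m'}(θ=1.758,φ=2.6458) and Σ D·Y over m':
  (-0.1307+0.2498i)·(-0.2986-0.1615i)  (+0.9171+0.0000i)·(-0.0909+0.0000i)  (+0.1307+0.2498i)·(+0.2986-0.1615i)
Y_1^0(R⁻¹ n̂) = +0.075330+0.000000i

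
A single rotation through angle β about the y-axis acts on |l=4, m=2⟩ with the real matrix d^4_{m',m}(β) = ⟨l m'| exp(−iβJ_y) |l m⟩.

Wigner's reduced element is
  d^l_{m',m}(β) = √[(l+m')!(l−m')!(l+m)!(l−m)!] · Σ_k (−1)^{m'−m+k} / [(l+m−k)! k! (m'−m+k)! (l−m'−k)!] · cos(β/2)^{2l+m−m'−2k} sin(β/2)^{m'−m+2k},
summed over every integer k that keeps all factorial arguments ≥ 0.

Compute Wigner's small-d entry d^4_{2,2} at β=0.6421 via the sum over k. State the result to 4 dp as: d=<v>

d^4_{2,2}(β=0.6421) via Wigner's sum:
With c≡cos(β/2)=0.948905 and s≡sin(β/2)=0.315563, N=[720·2·720·2]^{1/2}=1440.000000
k: max(0,(2)−(2))=0 … min(4+(2),4−(2))=2
  k=0: (−1)^0·1440.0000/(1440)·0.9489^8·0.3156^0 = +0.657325
  k=1: (−1)^1·1440.0000/(120)·0.9489^6·0.3156^2 = -0.872346
  k=2: (−1)^2·1440.0000/(96)·0.9489^4·0.3156^4 = +0.120594
d^4_{2,2}(0.6421) = +0.657325 -0.872346 +0.120594 = -0.094427

d=-0.0944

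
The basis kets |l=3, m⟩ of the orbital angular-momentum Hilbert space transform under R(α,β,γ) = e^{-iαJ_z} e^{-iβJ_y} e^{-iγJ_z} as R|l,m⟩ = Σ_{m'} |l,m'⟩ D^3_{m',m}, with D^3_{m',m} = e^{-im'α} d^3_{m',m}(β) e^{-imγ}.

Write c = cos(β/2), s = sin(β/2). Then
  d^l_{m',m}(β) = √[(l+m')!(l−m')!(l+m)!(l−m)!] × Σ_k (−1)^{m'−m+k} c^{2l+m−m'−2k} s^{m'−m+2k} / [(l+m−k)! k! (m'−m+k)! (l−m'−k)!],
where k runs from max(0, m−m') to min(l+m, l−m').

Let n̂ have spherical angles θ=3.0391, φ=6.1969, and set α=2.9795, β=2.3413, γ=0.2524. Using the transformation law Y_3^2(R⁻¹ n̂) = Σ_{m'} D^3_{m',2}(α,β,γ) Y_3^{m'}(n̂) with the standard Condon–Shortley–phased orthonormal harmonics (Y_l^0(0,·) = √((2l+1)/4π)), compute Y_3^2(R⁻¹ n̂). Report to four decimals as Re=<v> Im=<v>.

Need the full column D^3_{m',2} for m'=−3..3 at α=2.9795, β=2.3413, γ=0.2524.
cos(β/2)=0.389553, sin(β/2)=0.921004
d^3_{-3,2}: single k=5 term ⇒ +0.632339;  D = -0.346388+0.529025i
d^3_{-2,2}: k∈[4..5] ⇒ +0.545946 -0.610336 = -0.064390;  D = -0.043504+0.047472i
d^3_{-1,2}: k∈[3..4] ⇒ +0.292089 -0.816346 = -0.524257;  D = +0.411934-0.324278i
d^3_{0,2}: k∈[2..3] ⇒ +0.106992 -0.598054 = -0.491062;  D = -0.429812+0.237493i
d^3_{1,2}: k∈[1..2] ⇒ +0.026127 -0.292089 = -0.265961;  D = +0.250495-0.089373i
d^3_{2,2}: k∈[0..1] ⇒ +0.003495 -0.097670 = -0.094175;  D = -0.092643+0.016917i
d^3_{3,2}: single k=0 term ⇒ -0.020238;  D = +0.020235-0.000375i
Y_3^{m'}(θ=3.0391,φ=6.1969) and Σ D·Y over m':
  (-0.3464+0.5290i)·(+0.0004+0.0001i)  (-0.0435+0.0475i)·(-0.0105-0.0018i)  (+0.4119-0.3243i)·(+0.1300+0.0112i)  (-0.4298+0.2375i)·(-0.7230+0.0000i)  (+0.2505-0.0894i)·(-0.1300+0.0112i)  (-0.0926+0.0169i)·(-0.0105+0.0018i)  (+0.0202-0.0004i)·(-0.0004+0.0001i)
Y_3^2(R⁻¹ n̂) = +0.337669-0.195380i

Re=0.3377 Im=-0.1954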